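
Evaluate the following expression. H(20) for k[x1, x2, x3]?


C(d+n-1,n-1)=C(22,2)=231


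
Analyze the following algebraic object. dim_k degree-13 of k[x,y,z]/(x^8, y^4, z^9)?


Need i<8, j<4, k<9 with i+j+k=13.
For each i, j ranges over max(0,13-i-8)..min(3,13-i):
  i=0: j in [5,3] -> 0
  i=1: j in [4,3] -> 0
  i=2: j in [3,3] -> 1
  i=3: j in [2,3] -> 2
  i=4: j in [1,3] -> 3
  i=5: j in [0,3] -> 4
  i=6: j in [0,3] -> 4
  i=7: j in [0,3] -> 4
H(13) = 0+0+1+2+3+4+4+4 = 18


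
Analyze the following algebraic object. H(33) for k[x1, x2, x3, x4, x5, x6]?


C(d+n-1,n-1)=C(38,5)=501942


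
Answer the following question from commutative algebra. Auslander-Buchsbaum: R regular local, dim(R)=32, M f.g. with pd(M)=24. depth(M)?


pd+depth=depth(R)=32
depth=32-24=8


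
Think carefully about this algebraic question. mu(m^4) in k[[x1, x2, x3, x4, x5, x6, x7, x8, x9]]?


C(n+d-1,d)=C(12,4)=495


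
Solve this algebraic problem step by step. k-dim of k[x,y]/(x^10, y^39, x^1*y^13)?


k[x,y]/I, I = (x^10, y^39, x^1*y^13)
Rect: 10x39=390. Corner: (10-1)x(39-13)=234.
dim = 390-234 = 156


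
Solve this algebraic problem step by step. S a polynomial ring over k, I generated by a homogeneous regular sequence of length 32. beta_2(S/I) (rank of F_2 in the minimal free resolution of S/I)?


Regular sequence => Koszul complex is the minimal free resolution.
Syz_1 minimally generated by Koszul relations f_i*e_j - f_j*e_i (i<j): mu(Syz_1) = beta_2 = C(m,2) = m(m-1)/2
m=32
32*31/2 = 496


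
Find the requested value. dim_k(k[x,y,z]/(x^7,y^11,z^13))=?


Basis: x^iy^jz^k, i<7,j<11,k<13
7*11*13=1001


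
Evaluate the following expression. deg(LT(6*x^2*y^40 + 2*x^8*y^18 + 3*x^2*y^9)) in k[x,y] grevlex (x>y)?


LT: 6*x^2*y^40
deg_x=2, deg_y=40
Total=2+40=42


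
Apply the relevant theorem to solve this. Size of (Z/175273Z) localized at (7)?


7-primary part: 175273=7^4*73
Size=7^4=2401


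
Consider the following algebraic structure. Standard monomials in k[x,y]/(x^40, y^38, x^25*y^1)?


k[x,y]/I, I = (x^40, y^38, x^25*y^1)
Rect: 40x38=1520. Corner: (40-25)x(38-1)=555.
dim = 1520-555 = 965


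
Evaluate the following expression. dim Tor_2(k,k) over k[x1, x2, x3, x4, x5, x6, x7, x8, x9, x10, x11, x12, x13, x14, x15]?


Koszul: C(n,i)=C(15,2)=105


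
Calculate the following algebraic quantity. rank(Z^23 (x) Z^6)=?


rank(M(x)N) = rank(M)*rank(N)
23*6 = 138


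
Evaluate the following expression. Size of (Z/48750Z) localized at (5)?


5-primary part: 48750=5^4*78
Size=5^4=625


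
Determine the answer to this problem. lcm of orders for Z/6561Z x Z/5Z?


Exponent = lcm of the cyclic orders; pairwise coprime => product.
3^8*5^1=6561*5=32805


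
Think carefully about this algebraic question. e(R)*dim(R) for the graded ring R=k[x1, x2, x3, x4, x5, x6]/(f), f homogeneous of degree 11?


e(R)=deg(f)=11, dim(R)=6-1=5
e*dim=11*5=55


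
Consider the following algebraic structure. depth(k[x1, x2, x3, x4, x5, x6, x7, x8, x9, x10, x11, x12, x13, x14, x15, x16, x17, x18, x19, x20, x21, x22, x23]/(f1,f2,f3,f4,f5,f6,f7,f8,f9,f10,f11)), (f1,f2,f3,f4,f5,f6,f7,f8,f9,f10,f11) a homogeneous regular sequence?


depth(R)=23
depth(R/I)=23-11=12


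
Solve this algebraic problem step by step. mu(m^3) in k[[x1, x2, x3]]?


C(n+d-1,d)=C(5,3)=10


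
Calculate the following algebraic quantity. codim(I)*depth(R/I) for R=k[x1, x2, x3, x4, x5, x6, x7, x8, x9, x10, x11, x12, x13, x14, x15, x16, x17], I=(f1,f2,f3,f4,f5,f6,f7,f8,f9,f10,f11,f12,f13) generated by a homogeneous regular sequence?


codim=13, depth=dim(R/I)=17-13=4
Product=13*4=52


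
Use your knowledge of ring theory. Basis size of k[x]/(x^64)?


Basis: 1,x,...,x^63
dim=64


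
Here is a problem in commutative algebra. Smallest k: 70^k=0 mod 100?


70^k mod 100:
k=1: 70
k=2: 0
First zero at k = 2


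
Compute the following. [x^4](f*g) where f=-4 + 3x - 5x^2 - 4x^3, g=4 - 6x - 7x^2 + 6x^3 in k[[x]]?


[x^4] = sum a_i*b_j, i+j=4
  3*6=18
  -5*-7=35
  -4*-6=24
Sum=77


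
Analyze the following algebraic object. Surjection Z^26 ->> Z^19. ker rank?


rank(ker) = 26-19 = 7


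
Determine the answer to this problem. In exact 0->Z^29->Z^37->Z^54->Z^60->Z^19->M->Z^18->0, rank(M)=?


Alt sum=0:
(-1)^0*29 + (-1)^1*37 + (-1)^2*54 + (-1)^3*60 + (-1)^4*19 + (-1)^5*? + (-1)^6*18=0
rank(M)=23


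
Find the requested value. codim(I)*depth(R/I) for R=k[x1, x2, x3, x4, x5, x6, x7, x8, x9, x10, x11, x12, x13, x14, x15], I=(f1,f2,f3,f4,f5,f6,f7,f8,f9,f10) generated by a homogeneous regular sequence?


codim=10, depth=dim(R/I)=15-10=5
Product=10*5=50


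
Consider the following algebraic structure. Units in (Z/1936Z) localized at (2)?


Local ring = Z/16Z.
phi(16) = 2^3*(2-1) = 8


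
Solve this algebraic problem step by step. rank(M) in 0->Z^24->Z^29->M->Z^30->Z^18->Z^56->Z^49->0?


Alt sum=0:
(-1)^0*24 + (-1)^1*29 + (-1)^2*? + (-1)^3*30 + (-1)^4*18 + (-1)^5*56 + (-1)^6*49=0
rank(M)=24


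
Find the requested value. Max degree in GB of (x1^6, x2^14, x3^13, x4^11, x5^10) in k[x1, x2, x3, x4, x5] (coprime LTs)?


Pure powers, coprime LTs => already GB.
Degrees: 6, 14, 13, 11, 10
Max=14


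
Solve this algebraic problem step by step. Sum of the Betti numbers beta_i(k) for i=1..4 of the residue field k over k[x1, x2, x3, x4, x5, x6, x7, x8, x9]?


Koszul resolution: beta_i(k)=C(n,i), n=9
C(9,1)=9, C(9,2)=36, C(9,3)=84, C(9,4)=126
Sum=255


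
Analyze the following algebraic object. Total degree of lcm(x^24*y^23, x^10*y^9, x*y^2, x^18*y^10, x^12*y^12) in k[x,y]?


lcm = componentwise max:
x: max(24,10,1,18,12)=24
y: max(23,9,2,10,12)=23
Total=24+23=47


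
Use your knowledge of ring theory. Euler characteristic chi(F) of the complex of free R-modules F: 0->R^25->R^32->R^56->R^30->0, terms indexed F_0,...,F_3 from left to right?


chi = sum (-1)^i * rank:
(-1)^0*25=25
(-1)^1*32=-32
(-1)^2*56=56
(-1)^3*30=-30
chi=19


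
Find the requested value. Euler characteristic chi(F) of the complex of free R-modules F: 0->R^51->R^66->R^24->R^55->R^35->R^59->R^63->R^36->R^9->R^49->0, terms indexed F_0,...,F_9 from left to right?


chi = sum (-1)^i * rank:
(-1)^0*51=51
(-1)^1*66=-66
(-1)^2*24=24
(-1)^3*55=-55
(-1)^4*35=35
(-1)^5*59=-59
(-1)^6*63=63
(-1)^7*36=-36
(-1)^8*9=9
(-1)^9*49=-49
chi=-83


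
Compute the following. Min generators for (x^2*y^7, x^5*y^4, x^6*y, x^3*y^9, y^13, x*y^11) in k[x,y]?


Remove redundant (divisible by others).
x^3*y^9 redundant.
Min: x^6*y, x^5*y^4, x^2*y^7, x*y^11, y^13
Count=5


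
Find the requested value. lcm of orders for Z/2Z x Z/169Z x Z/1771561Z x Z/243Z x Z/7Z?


Exponent = lcm of the cyclic orders; pairwise coprime => product.
2^1*13^2*11^6*3^5*7^1=2*169*1771561*243*7=1018537738218


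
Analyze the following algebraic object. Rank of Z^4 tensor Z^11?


rank(M(x)N) = rank(M)*rank(N)
4*11 = 44


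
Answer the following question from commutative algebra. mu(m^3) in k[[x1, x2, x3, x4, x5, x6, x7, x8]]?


C(n+d-1,d)=C(10,3)=120


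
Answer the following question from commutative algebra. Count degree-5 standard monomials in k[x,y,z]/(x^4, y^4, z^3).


Need i<4, j<4, k<3 with i+j+k=5.
For each i, j ranges over max(0,5-i-2)..min(3,5-i):
  i=0: j in [3,3] -> 1
  i=1: j in [2,3] -> 2
  i=2: j in [1,3] -> 3
  i=3: j in [0,2] -> 3
H(5) = 1+2+3+3 = 9


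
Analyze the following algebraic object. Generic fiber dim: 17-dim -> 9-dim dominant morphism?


dim(fiber)=dim(X)-dim(Y)=17-9=8


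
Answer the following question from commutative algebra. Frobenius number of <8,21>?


gcd(8,21)=1 => F=ab-a-b=8*21-8-21=168-29=139


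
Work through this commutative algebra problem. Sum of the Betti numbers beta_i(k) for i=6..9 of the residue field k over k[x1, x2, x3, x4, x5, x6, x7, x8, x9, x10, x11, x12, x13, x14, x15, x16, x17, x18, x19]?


Koszul resolution: beta_i(k)=C(n,i), n=19
C(19,6)=27132, C(19,7)=50388, C(19,8)=75582, C(19,9)=92378
Sum=245480


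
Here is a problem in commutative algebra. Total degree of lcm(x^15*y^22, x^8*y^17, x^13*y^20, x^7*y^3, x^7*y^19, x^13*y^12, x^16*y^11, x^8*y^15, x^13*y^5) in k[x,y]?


lcm = componentwise max:
x: max(15,8,13,7,7,13,16,8,13)=16
y: max(22,17,20,3,19,12,11,15,5)=22
Total=16+22=38


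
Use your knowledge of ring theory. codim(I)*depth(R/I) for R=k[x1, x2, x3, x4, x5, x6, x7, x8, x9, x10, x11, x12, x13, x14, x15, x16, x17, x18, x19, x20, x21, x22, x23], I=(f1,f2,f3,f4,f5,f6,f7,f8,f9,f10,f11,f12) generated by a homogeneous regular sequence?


codim=12, depth=dim(R/I)=23-12=11
Product=12*11=132


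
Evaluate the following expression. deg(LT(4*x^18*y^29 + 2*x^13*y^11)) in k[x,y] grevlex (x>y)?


LT: 4*x^18*y^29
deg_x=18, deg_y=29
Total=18+29=47


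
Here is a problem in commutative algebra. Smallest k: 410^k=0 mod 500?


410^k mod 500:
k=1: 410
k=2: 100
k=3: 0
First zero at k = 3


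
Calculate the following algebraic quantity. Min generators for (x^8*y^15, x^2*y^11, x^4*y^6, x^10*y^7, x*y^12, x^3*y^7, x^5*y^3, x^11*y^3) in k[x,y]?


Remove redundant (divisible by others).
x^10*y^7 redundant.
x^8*y^15 redundant.
x^11*y^3 redundant.
Min: x^5*y^3, x^4*y^6, x^3*y^7, x^2*y^11, x*y^12
Count=5


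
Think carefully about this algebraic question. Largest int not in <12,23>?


gcd(12,23)=1 => F=ab-a-b=12*23-12-23=276-35=241


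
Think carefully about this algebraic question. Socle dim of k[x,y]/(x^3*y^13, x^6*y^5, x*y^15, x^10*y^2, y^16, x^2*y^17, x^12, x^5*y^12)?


Socle = ann(m) = span of standard monomials u with x*u, y*u in I (staircase corners).
Redundant generators: x^2*y^17
Minimal generators: x^12, x^10*y^2, x^6*y^5, x^5*y^12, x^3*y^13, x*y^15, y^16
Corners: y^15, x^2y^14, x^4y^12, x^5y^11, x^9y^4, x^11y
Socle dim=6


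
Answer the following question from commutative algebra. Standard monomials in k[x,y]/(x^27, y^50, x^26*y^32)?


k[x,y]/I, I = (x^27, y^50, x^26*y^32)
Rect: 27x50=1350. Corner: (27-26)x(50-32)=18.
dim = 1350-18 = 1332


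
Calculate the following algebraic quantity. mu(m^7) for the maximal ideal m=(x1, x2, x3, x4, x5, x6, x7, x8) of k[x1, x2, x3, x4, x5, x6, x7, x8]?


Graded Nakayama: mu(m^d) = dim_k (m^d/m^(d+1)) = #degree-7 monomials in 8 vars
C(n+d-1,d)=C(14,7)=3432


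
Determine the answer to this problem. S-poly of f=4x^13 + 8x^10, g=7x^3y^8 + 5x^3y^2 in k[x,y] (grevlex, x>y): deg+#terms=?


LT(f)=4x^13, LT(g)=7x^3y^8
lcm(LM)=x^13y^8
S(f,g) (scaled by 28 to clear denominators) = 7y^8*f - 4x^10*g = 56x^10y^8 - 20x^13y^2
2 terms, deg 18.
18+2=20


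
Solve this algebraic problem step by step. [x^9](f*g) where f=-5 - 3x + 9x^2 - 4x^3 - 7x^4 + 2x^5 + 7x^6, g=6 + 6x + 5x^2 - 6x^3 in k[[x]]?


[x^9] = sum a_i*b_j, i+j=9
  7*-6=-42
Sum=-42


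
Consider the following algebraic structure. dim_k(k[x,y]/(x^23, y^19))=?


Basis: x^i*y^j, i<23, j<19
23*19=437


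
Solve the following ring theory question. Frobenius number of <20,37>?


gcd(20,37)=1 => F=ab-a-b=20*37-20-37=740-57=683


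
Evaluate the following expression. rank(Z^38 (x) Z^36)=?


rank(M(x)N) = rank(M)*rank(N)
38*36 = 1368


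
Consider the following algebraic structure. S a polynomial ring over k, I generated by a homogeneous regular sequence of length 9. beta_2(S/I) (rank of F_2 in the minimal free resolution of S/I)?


Regular sequence => Koszul complex is the minimal free resolution.
Syz_1 minimally generated by Koszul relations f_i*e_j - f_j*e_i (i<j): mu(Syz_1) = beta_2 = C(m,2) = m(m-1)/2
m=9
9*8/2 = 36


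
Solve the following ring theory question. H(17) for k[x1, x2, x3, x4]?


C(d+n-1,n-1)=C(20,3)=1140


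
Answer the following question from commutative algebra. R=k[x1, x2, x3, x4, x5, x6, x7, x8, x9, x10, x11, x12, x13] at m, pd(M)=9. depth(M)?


pd+depth=depth(R)=13
depth=13-9=4


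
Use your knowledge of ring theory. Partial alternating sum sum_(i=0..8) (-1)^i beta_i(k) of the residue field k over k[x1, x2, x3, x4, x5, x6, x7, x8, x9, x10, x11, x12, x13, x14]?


Koszul resolution: beta_i(k)=C(n,i), n=14
sum_(i=0..p) (-1)^i C(n,i) = (-1)^p C(n-1,p)
(-1)^8*C(13,8) = (-1)^8*1287 = 1287


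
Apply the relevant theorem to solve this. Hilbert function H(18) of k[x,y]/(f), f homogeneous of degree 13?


H(t)=d for t>=d-1.
d=13, t=18
H(18)=13


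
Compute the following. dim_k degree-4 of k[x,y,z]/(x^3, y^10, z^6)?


Need i<3, j<10, k<6 with i+j+k=4.
For each i, j ranges over max(0,4-i-5)..min(9,4-i):
  i=0: j in [0,4] -> 5
  i=1: j in [0,3] -> 4
  i=2: j in [0,2] -> 3
H(4) = 5+4+3 = 12


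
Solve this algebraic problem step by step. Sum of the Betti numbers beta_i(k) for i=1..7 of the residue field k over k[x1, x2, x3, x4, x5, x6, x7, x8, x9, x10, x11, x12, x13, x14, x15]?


Koszul resolution: beta_i(k)=C(n,i), n=15
C(15,1)=15, C(15,2)=105, C(15,3)=455, C(15,4)=1365, C(15,5)=3003, C(15,6)=5005, C(15,7)=6435
Sum=16383


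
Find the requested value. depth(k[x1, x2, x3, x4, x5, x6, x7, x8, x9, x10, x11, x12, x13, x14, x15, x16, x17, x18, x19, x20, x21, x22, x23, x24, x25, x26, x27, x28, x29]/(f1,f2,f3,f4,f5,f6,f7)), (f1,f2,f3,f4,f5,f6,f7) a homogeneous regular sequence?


depth(R)=29
depth(R/I)=29-7=22


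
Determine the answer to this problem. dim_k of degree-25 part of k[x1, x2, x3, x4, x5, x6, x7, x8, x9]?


C(d+n-1,n-1)=C(33,8)=13884156


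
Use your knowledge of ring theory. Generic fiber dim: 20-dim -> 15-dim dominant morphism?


dim(fiber)=dim(X)-dim(Y)=20-15=5


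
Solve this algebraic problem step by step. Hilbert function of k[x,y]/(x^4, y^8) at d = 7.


k[x,y], I = (x^4, y^8), d = 7
Need i < 4 and d-i < 8.
Range: 0 <= i <= 3.
H(7) = 4


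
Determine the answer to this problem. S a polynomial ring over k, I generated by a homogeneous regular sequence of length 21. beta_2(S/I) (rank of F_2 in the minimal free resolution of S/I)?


Regular sequence => Koszul complex is the minimal free resolution.
Syz_1 minimally generated by Koszul relations f_i*e_j - f_j*e_i (i<j): mu(Syz_1) = beta_2 = C(m,2) = m(m-1)/2
m=21
21*20/2 = 210


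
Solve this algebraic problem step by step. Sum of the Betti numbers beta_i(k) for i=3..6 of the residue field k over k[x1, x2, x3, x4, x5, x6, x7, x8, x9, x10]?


Koszul resolution: beta_i(k)=C(n,i), n=10
C(10,3)=120, C(10,4)=210, C(10,5)=252, C(10,6)=210
Sum=792


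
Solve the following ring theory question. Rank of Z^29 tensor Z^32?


rank(M(x)N) = rank(M)*rank(N)
29*32 = 928


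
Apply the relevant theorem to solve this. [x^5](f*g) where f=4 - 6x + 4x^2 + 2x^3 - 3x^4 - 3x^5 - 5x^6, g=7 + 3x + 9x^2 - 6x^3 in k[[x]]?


[x^5] = sum a_i*b_j, i+j=5
  4*-6=-24
  2*9=18
  -3*3=-9
  -3*7=-21
Sum=-36


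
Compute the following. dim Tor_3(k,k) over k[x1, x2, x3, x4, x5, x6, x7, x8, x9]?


Koszul: C(n,i)=C(9,3)=84


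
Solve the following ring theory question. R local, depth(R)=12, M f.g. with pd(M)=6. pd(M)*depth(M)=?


pd+depth=12
depth=12-6=6
pd*depth=6*6=36


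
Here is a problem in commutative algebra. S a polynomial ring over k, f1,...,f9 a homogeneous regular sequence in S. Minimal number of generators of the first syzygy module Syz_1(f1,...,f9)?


Regular sequence => Koszul complex is the minimal free resolution.
Syz_1 minimally generated by Koszul relations f_i*e_j - f_j*e_i (i<j): mu(Syz_1) = beta_2 = C(m,2) = m(m-1)/2
m=9
9*8/2 = 36


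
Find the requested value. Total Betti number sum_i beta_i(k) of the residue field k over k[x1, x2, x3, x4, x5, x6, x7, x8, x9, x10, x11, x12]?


Koszul resolution: beta_i(k)=C(n,i), n=12
sum_i C(12,i) = 2^12 = 4096


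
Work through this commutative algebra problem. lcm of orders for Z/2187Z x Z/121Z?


Exponent = lcm of the cyclic orders; pairwise coprime => product.
3^7*11^2=2187*121=264627


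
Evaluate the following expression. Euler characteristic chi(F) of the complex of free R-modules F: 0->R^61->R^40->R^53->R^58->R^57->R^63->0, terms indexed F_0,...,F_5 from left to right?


chi = sum (-1)^i * rank:
(-1)^0*61=61
(-1)^1*40=-40
(-1)^2*53=53
(-1)^3*58=-58
(-1)^4*57=57
(-1)^5*63=-63
chi=10


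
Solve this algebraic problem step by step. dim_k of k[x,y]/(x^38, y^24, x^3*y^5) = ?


k[x,y]/I, I = (x^38, y^24, x^3*y^5)
Rect: 38x24=912. Corner: (38-3)x(24-5)=665.
dim = 912-665 = 247


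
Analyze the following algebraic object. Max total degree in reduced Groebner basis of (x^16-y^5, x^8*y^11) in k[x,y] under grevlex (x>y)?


LT(f1)=x^16, LT(f2)=x^8y^11, lcm=x^16y^11
S(f1,f2) = y^11*f1 - x^8*f2 = -y^16
Reduced GB = {f1, f2, y^16}; degrees 16, 19, 16
Max = 19


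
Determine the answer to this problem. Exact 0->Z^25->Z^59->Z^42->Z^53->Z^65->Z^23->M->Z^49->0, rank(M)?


Alt sum=0:
(-1)^0*25 + (-1)^1*59 + (-1)^2*42 + (-1)^3*53 + (-1)^4*65 + (-1)^5*23 + (-1)^6*? + (-1)^7*49=0
rank(M)=52


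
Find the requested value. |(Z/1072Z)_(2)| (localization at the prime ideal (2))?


2-primary part: 1072=2^4*67
Size=2^4=16


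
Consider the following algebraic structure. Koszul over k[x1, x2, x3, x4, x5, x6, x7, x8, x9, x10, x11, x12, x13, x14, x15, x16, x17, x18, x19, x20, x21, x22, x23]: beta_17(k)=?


C(n,i)=C(23,17)=100947


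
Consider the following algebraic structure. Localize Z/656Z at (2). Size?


2-primary part: 656=2^4*41
Size=2^4=16


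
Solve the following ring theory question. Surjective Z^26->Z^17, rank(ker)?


rank(ker) = 26-17 = 9


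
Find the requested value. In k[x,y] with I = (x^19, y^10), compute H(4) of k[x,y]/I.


k[x,y], I = (x^19, y^10), d = 4
Need i < 19 and d-i < 10.
Range: 0 <= i <= 4.
H(4) = 5


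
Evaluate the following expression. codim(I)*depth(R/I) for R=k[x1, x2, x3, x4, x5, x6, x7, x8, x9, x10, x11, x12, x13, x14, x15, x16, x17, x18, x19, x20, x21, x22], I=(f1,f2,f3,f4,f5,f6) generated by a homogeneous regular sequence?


codim=6, depth=dim(R/I)=22-6=16
Product=6*16=96


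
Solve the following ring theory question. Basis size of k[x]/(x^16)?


Basis: 1,x,...,x^15
dim=16


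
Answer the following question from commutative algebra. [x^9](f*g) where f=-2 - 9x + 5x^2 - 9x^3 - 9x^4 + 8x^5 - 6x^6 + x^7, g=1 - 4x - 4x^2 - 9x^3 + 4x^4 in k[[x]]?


[x^9] = sum a_i*b_j, i+j=9
  8*4=32
  -6*-9=54
  1*-4=-4
Sum=82


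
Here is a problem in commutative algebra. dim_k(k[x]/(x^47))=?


Basis: 1,x,...,x^46
dim=47


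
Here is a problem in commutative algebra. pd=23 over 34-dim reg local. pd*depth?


pd+depth=34
depth=34-23=11
pd*depth=23*11=253


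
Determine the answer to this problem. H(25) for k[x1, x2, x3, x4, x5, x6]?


C(d+n-1,n-1)=C(30,5)=142506


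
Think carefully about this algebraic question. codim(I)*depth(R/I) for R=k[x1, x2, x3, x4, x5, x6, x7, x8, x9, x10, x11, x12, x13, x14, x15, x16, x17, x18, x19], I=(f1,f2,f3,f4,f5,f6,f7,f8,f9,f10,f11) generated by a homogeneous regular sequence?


codim=11, depth=dim(R/I)=19-11=8
Product=11*8=88


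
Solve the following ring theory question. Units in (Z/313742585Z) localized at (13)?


Local ring = Z/62748517Z.
phi(62748517) = 13^6*(13-1) = 57921708


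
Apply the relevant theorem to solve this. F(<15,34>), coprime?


gcd(15,34)=1 => F=ab-a-b=15*34-15-34=510-49=461


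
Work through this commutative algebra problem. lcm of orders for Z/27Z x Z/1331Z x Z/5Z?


Exponent = lcm of the cyclic orders; pairwise coprime => product.
3^3*11^3*5^1=27*1331*5=179685


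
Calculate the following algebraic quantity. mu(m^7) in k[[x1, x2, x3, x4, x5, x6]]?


C(n+d-1,d)=C(12,7)=792


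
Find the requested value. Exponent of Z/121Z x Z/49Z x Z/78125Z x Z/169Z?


Exponent = lcm of the cyclic orders; pairwise coprime => product.
11^2*7^2*5^7*13^2=121*49*78125*169=78281328125


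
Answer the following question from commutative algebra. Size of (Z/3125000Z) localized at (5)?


5-primary part: 3125000=5^8*8
Size=5^8=390625


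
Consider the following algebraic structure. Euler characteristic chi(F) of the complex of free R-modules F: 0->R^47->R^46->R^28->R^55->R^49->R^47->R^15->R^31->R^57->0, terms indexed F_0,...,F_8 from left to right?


chi = sum (-1)^i * rank:
(-1)^0*47=47
(-1)^1*46=-46
(-1)^2*28=28
(-1)^3*55=-55
(-1)^4*49=49
(-1)^5*47=-47
(-1)^6*15=15
(-1)^7*31=-31
(-1)^8*57=57
chi=17


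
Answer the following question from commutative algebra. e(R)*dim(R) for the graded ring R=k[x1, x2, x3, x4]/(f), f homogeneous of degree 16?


e(R)=deg(f)=16, dim(R)=4-1=3
e*dim=16*3=48


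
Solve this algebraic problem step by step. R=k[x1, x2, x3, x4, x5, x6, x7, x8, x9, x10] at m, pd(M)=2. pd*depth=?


pd+depth=10
depth=10-2=8
pd*depth=2*8=16


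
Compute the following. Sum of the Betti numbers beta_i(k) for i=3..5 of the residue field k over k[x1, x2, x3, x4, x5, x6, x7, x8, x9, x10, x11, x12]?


Koszul resolution: beta_i(k)=C(n,i), n=12
C(12,3)=220, C(12,4)=495, C(12,5)=792
Sum=1507


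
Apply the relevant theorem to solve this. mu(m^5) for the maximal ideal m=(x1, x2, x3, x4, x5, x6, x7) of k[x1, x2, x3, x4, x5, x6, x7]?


Graded Nakayama: mu(m^d) = dim_k (m^d/m^(d+1)) = #degree-5 monomials in 7 vars
C(n+d-1,d)=C(11,5)=462


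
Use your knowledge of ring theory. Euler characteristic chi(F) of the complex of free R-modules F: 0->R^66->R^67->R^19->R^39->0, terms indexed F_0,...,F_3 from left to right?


chi = sum (-1)^i * rank:
(-1)^0*66=66
(-1)^1*67=-67
(-1)^2*19=19
(-1)^3*39=-39
chi=-21


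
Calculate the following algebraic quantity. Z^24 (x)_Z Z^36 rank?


rank(M(x)N) = rank(M)*rank(N)
24*36 = 864


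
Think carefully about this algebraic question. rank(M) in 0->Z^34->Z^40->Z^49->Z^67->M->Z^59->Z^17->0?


Alt sum=0:
(-1)^0*34 + (-1)^1*40 + (-1)^2*49 + (-1)^3*67 + (-1)^4*? + (-1)^5*59 + (-1)^6*17=0
rank(M)=66


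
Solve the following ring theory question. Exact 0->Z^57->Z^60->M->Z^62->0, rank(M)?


Alt sum=0:
(-1)^0*57 + (-1)^1*60 + (-1)^2*? + (-1)^3*62=0
rank(M)=65


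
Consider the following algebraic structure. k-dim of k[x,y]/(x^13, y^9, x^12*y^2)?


k[x,y]/I, I = (x^13, y^9, x^12*y^2)
Rect: 13x9=117. Corner: (13-12)x(9-2)=7.
dim = 117-7 = 110


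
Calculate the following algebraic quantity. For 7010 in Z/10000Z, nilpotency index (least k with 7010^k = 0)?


7010^k mod 10000:
k=1: 7010
k=2: 100
k=3: 1000
k=4: 0
First zero at k = 4


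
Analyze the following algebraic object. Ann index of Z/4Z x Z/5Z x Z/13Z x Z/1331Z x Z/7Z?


Exponent = lcm of the cyclic orders; pairwise coprime => product.
2^2*5^1*13^1*11^3*7^1=4*5*13*1331*7=2422420


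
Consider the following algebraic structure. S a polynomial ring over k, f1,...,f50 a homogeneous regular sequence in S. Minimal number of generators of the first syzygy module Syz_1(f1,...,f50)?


Regular sequence => Koszul complex is the minimal free resolution.
Syz_1 minimally generated by Koszul relations f_i*e_j - f_j*e_i (i<j): mu(Syz_1) = beta_2 = C(m,2) = m(m-1)/2
m=50
50*49/2 = 1225


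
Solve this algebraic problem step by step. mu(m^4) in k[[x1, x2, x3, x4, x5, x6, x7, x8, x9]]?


C(n+d-1,d)=C(12,4)=495


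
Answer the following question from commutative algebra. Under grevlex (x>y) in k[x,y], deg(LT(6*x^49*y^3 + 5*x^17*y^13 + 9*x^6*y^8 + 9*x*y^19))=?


LT: 6*x^49*y^3
deg_x=49, deg_y=3
Total=49+3=52


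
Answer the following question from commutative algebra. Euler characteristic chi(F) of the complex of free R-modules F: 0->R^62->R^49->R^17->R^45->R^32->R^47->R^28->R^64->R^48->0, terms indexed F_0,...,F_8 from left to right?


chi = sum (-1)^i * rank:
(-1)^0*62=62
(-1)^1*49=-49
(-1)^2*17=17
(-1)^3*45=-45
(-1)^4*32=32
(-1)^5*47=-47
(-1)^6*28=28
(-1)^7*64=-64
(-1)^8*48=48
chi=-18


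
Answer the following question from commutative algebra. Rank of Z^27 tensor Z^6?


rank(M(x)N) = rank(M)*rank(N)
27*6 = 162


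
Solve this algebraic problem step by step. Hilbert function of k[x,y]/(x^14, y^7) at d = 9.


k[x,y], I = (x^14, y^7), d = 9
Need i < 14 and d-i < 7.
Range: 3 <= i <= 9.
H(9) = 7


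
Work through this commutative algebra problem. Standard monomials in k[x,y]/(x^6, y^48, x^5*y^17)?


k[x,y]/I, I = (x^6, y^48, x^5*y^17)
Rect: 6x48=288. Corner: (6-5)x(48-17)=31.
dim = 288-31 = 257


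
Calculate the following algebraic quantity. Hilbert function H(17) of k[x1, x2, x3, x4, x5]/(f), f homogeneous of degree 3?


C(21,4)-C(18,4)=5985-3060=2925


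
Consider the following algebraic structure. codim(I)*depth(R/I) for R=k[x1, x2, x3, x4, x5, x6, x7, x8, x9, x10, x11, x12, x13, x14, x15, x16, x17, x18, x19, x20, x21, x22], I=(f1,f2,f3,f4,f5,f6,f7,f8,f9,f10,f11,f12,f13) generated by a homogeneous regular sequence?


codim=13, depth=dim(R/I)=22-13=9
Product=13*9=117


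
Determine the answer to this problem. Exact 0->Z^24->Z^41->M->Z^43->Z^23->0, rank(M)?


Alt sum=0:
(-1)^0*24 + (-1)^1*41 + (-1)^2*? + (-1)^3*43 + (-1)^4*23=0
rank(M)=37


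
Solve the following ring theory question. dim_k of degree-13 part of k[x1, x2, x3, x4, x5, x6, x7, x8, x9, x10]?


C(d+n-1,n-1)=C(22,9)=497420


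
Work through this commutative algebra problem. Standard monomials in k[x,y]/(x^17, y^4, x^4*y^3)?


k[x,y]/I, I = (x^17, y^4, x^4*y^3)
Rect: 17x4=68. Corner: (17-4)x(4-3)=13.
dim = 68-13 = 55


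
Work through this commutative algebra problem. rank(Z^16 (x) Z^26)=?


rank(M(x)N) = rank(M)*rank(N)
16*26 = 416


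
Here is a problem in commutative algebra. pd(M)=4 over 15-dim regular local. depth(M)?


pd+depth=depth(R)=15
depth=15-4=11


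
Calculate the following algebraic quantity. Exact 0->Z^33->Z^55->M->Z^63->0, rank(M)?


Alt sum=0:
(-1)^0*33 + (-1)^1*55 + (-1)^2*? + (-1)^3*63=0
rank(M)=85


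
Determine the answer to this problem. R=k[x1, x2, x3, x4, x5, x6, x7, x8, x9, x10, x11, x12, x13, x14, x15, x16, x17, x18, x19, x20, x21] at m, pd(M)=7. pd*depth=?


pd+depth=21
depth=21-7=14
pd*depth=7*14=98


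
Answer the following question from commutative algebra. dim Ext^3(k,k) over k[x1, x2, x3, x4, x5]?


C(n,i)=C(5,3)=10


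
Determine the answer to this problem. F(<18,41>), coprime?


gcd(18,41)=1 => F=ab-a-b=18*41-18-41=738-59=679


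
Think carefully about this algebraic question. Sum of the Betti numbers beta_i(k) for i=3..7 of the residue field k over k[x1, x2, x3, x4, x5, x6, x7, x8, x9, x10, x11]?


Koszul resolution: beta_i(k)=C(n,i), n=11
C(11,3)=165, C(11,4)=330, C(11,5)=462, C(11,6)=462, C(11,7)=330
Sum=1749


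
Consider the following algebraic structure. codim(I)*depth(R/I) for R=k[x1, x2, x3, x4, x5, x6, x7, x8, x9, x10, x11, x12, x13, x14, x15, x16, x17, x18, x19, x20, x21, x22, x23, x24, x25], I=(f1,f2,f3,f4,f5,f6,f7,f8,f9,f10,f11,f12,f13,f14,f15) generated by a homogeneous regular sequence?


codim=15, depth=dim(R/I)=25-15=10
Product=15*10=150


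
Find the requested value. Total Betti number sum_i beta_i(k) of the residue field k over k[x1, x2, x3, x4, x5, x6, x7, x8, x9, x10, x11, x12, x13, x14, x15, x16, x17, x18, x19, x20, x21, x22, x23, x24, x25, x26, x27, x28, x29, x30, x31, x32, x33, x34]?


Koszul resolution: beta_i(k)=C(n,i), n=34
sum_i C(34,i) = 2^34 = 17179869184


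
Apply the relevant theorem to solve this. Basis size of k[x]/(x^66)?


Basis: 1,x,...,x^65
dim=66


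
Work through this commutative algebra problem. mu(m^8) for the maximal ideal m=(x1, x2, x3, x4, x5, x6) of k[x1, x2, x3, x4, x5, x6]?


Graded Nakayama: mu(m^d) = dim_k (m^d/m^(d+1)) = #degree-8 monomials in 6 vars
C(n+d-1,d)=C(13,8)=1287


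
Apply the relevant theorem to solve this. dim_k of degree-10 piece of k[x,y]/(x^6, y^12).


k[x,y], I = (x^6, y^12), d = 10
Need i < 6 and d-i < 12.
Range: 0 <= i <= 5.
H(10) = 6


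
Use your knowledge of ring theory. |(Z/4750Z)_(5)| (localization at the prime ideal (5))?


5-primary part: 4750=5^3*38
Size=5^3=125


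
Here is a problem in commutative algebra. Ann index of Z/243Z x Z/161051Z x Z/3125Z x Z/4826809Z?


Exponent = lcm of the cyclic orders; pairwise coprime => product.
3^5*11^5*5^5*13^6=243*161051*3125*4826809=590309584846678125


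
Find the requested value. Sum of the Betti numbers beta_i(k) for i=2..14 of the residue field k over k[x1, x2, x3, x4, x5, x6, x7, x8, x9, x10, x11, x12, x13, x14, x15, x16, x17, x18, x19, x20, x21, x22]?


Koszul resolution: beta_i(k)=C(n,i), n=22
C(22,2)=231, C(22,3)=1540, C(22,4)=7315, C(22,5)=26334, C(22,6)=74613, C(22,7)=170544, C(22,8)=319770, C(22,9)=497420, C(22,10)=646646, C(22,11)=705432, C(22,12)=646646, C(22,13)=497420, C(22,14)=319770
Sum=3913681


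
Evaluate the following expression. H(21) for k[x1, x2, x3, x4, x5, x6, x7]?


C(d+n-1,n-1)=C(27,6)=296010


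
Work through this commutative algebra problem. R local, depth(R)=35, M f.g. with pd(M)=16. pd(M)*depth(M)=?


pd+depth=35
depth=35-16=19
pd*depth=16*19=304


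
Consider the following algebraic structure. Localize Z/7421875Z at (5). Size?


5-primary part: 7421875=5^8*19
Size=5^8=390625


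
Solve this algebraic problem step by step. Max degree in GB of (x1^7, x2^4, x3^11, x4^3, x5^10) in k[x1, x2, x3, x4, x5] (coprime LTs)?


Pure powers, coprime LTs => already GB.
Degrees: 7, 4, 11, 3, 10
Max=11


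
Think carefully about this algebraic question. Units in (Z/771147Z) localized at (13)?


Local ring = Z/28561Z.
phi(28561) = 13^3*(13-1) = 26364


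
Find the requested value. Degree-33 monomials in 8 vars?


C(d+n-1,n-1)=C(40,7)=18643560


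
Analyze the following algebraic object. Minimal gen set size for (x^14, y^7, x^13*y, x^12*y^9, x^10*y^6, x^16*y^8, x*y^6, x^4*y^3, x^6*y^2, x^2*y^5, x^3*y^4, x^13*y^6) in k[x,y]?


Remove redundant (divisible by others).
x^16*y^8 redundant.
x^13*y^6 redundant.
x^10*y^6 redundant.
x^12*y^9 redundant.
Min: x^14, x^13*y, x^6*y^2, x^4*y^3, x^3*y^4, x^2*y^5, x*y^6, y^7
Count=8


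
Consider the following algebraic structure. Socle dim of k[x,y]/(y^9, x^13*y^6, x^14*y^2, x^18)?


Socle = ann(m) = span of standard monomials u with x*u, y*u in I (staircase corners).
Minimal generators: x^18, x^14*y^2, x^13*y^6, y^9
Corners: x^12y^8, x^13y^5, x^17y
Socle dim=3


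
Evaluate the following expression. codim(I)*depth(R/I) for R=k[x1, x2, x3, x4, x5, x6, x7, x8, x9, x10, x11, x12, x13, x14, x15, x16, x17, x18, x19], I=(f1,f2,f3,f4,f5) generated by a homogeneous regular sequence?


codim=5, depth=dim(R/I)=19-5=14
Product=5*14=70


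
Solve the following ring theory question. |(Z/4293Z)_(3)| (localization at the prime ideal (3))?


3-primary part: 4293=3^4*53
Size=3^4=81


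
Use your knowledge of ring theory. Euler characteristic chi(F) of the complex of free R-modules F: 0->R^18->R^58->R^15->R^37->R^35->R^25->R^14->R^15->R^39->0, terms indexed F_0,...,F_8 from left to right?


chi = sum (-1)^i * rank:
(-1)^0*18=18
(-1)^1*58=-58
(-1)^2*15=15
(-1)^3*37=-37
(-1)^4*35=35
(-1)^5*25=-25
(-1)^6*14=14
(-1)^7*15=-15
(-1)^8*39=39
chi=-14


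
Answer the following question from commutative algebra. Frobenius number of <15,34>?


gcd(15,34)=1 => F=ab-a-b=15*34-15-34=510-49=461


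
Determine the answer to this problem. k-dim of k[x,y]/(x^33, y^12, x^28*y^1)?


k[x,y]/I, I = (x^33, y^12, x^28*y^1)
Rect: 33x12=396. Corner: (33-28)x(12-1)=55.
dim = 396-55 = 341


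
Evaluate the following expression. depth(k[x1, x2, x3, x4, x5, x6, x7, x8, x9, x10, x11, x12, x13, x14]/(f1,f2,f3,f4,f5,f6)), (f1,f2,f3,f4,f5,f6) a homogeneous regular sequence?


depth(R)=14
depth(R/I)=14-6=8


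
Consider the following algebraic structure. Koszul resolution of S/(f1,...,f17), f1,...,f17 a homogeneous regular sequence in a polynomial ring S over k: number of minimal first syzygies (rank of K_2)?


Regular sequence => Koszul complex is the minimal free resolution.
Syz_1 minimally generated by Koszul relations f_i*e_j - f_j*e_i (i<j): mu(Syz_1) = beta_2 = C(m,2) = m(m-1)/2
m=17
17*16/2 = 136


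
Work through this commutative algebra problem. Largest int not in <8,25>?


gcd(8,25)=1 => F=ab-a-b=8*25-8-25=200-33=167


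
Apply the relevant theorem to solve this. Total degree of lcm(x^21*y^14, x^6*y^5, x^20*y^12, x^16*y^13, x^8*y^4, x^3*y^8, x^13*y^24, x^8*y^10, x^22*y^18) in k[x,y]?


lcm = componentwise max:
x: max(21,6,20,16,8,3,13,8,22)=22
y: max(14,5,12,13,4,8,24,10,18)=24
Total=22+24=46


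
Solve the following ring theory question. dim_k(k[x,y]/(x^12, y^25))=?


Basis: x^i*y^j, i<12, j<25
12*25=300


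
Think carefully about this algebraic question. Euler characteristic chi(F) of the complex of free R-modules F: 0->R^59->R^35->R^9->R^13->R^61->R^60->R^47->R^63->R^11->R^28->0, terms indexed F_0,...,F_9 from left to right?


chi = sum (-1)^i * rank:
(-1)^0*59=59
(-1)^1*35=-35
(-1)^2*9=9
(-1)^3*13=-13
(-1)^4*61=61
(-1)^5*60=-60
(-1)^6*47=47
(-1)^7*63=-63
(-1)^8*11=11
(-1)^9*28=-28
chi=-12


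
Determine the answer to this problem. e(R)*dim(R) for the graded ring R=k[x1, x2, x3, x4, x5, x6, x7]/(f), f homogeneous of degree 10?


e(R)=deg(f)=10, dim(R)=7-1=6
e*dim=10*6=60


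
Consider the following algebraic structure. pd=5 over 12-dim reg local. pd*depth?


pd+depth=12
depth=12-5=7
pd*depth=5*7=35


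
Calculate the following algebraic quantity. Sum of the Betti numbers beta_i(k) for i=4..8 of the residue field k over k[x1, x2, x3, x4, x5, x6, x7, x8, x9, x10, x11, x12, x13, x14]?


Koszul resolution: beta_i(k)=C(n,i), n=14
C(14,4)=1001, C(14,5)=2002, C(14,6)=3003, C(14,7)=3432, C(14,8)=3003
Sum=12441


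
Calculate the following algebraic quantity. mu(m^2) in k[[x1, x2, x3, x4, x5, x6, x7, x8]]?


C(n+d-1,d)=C(9,2)=36


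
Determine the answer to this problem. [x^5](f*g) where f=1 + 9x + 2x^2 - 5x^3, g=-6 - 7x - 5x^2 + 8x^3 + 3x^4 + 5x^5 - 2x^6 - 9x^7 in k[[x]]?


[x^5] = sum a_i*b_j, i+j=5
  1*5=5
  9*3=27
  2*8=16
  -5*-5=25
Sum=73


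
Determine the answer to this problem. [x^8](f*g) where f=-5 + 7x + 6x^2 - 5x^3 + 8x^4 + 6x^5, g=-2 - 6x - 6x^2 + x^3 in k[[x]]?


[x^8] = sum a_i*b_j, i+j=8
  6*1=6
Sum=6


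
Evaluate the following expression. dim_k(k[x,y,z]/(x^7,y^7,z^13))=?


Basis: x^iy^jz^k, i<7,j<7,k<13
7*7*13=637


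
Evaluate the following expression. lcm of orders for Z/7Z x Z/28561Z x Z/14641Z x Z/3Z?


Exponent = lcm of the cyclic orders; pairwise coprime => product.
7^1*13^4*11^4*3^1=7*28561*14641*3=8781393621


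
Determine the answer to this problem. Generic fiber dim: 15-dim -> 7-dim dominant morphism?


dim(fiber)=dim(X)-dim(Y)=15-7=8


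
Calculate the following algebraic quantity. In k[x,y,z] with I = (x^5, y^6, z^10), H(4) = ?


Need i<5, j<6, k<10 with i+j+k=4.
For each i, j ranges over max(0,4-i-9)..min(5,4-i):
  i=0: j in [0,4] -> 5
  i=1: j in [0,3] -> 4
  i=2: j in [0,2] -> 3
  i=3: j in [0,1] -> 2
  i=4: j in [0,0] -> 1
H(4) = 5+4+3+2+1 = 15


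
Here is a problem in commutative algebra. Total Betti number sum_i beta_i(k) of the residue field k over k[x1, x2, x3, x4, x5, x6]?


Koszul resolution: beta_i(k)=C(n,i), n=6
sum_i C(6,i) = 2^6 = 64


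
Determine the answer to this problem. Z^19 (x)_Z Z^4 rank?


rank(M(x)N) = rank(M)*rank(N)
19*4 = 76


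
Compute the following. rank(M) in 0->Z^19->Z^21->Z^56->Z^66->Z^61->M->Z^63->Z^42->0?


Alt sum=0:
(-1)^0*19 + (-1)^1*21 + (-1)^2*56 + (-1)^3*66 + (-1)^4*61 + (-1)^5*? + (-1)^6*63 + (-1)^7*42=0
rank(M)=70


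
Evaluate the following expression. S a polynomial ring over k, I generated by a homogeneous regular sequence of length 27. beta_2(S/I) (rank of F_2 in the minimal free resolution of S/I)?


Regular sequence => Koszul complex is the minimal free resolution.
Syz_1 minimally generated by Koszul relations f_i*e_j - f_j*e_i (i<j): mu(Syz_1) = beta_2 = C(m,2) = m(m-1)/2
m=27
27*26/2 = 351


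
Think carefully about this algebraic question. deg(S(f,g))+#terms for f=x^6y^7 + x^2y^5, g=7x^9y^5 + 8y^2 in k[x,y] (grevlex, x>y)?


LT(f)=x^6y^7, LT(g)=7x^9y^5
lcm(LM)=x^9y^7
S(f,g) (scaled by 7 to clear denominators) = 7x^3*f - y^2*g = 7x^5y^5 - 8y^4
2 terms, deg 10.
10+2=12


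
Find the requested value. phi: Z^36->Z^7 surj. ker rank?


rank(ker) = 36-7 = 29


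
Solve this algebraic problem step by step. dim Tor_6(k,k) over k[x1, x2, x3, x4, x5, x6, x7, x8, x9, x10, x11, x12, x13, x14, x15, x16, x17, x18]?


Koszul: C(n,i)=C(18,6)=18564


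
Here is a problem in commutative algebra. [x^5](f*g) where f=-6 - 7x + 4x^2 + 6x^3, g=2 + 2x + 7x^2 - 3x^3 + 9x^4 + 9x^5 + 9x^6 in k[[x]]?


[x^5] = sum a_i*b_j, i+j=5
  -6*9=-54
  -7*9=-63
  4*-3=-12
  6*7=42
Sum=-87


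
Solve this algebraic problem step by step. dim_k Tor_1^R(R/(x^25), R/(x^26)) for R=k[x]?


Tor_1(R/I,R/J)=(I cap J)/IJ=(x^26)/(x^51)
dim=51-26=min(25,26)=25


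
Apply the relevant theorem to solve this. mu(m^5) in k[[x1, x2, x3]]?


C(n+d-1,d)=C(7,5)=21


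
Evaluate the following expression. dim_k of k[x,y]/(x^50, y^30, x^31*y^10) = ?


k[x,y]/I, I = (x^50, y^30, x^31*y^10)
Rect: 50x30=1500. Corner: (50-31)x(30-10)=380.
dim = 1500-380 = 1120


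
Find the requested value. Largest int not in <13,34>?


gcd(13,34)=1 => F=ab-a-b=13*34-13-34=442-47=395


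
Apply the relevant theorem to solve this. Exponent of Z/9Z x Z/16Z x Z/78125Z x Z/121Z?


Exponent = lcm of the cyclic orders; pairwise coprime => product.
3^2*2^4*5^7*11^2=9*16*78125*121=1361250000


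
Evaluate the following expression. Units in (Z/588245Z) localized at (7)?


Local ring = Z/117649Z.
phi(117649) = 7^5*(7-1) = 100842


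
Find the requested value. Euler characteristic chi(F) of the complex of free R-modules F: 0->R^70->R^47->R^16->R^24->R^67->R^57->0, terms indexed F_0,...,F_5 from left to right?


chi = sum (-1)^i * rank:
(-1)^0*70=70
(-1)^1*47=-47
(-1)^2*16=16
(-1)^3*24=-24
(-1)^4*67=67
(-1)^5*57=-57
chi=25


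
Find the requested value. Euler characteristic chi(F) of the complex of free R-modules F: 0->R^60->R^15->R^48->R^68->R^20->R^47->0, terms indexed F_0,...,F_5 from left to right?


chi = sum (-1)^i * rank:
(-1)^0*60=60
(-1)^1*15=-15
(-1)^2*48=48
(-1)^3*68=-68
(-1)^4*20=20
(-1)^5*47=-47
chi=-2


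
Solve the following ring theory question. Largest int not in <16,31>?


gcd(16,31)=1 => F=ab-a-b=16*31-16-31=496-47=449


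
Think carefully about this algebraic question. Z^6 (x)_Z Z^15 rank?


rank(M(x)N) = rank(M)*rank(N)
6*15 = 90


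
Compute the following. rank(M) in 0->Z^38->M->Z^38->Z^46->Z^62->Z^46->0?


Alt sum=0:
(-1)^0*38 + (-1)^1*? + (-1)^2*38 + (-1)^3*46 + (-1)^4*62 + (-1)^5*46=0
rank(M)=46


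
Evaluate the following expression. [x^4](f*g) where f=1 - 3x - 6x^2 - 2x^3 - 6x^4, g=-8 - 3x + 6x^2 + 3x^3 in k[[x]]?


[x^4] = sum a_i*b_j, i+j=4
  -3*3=-9
  -6*6=-36
  -2*-3=6
  -6*-8=48
Sum=9


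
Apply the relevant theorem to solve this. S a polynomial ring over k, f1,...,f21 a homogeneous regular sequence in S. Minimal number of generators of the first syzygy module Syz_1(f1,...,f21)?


Regular sequence => Koszul complex is the minimal free resolution.
Syz_1 minimally generated by Koszul relations f_i*e_j - f_j*e_i (i<j): mu(Syz_1) = beta_2 = C(m,2) = m(m-1)/2
m=21
21*20/2 = 210


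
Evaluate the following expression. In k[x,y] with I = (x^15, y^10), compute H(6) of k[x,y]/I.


k[x,y], I = (x^15, y^10), d = 6
Need i < 15 and d-i < 10.
Range: 0 <= i <= 6.
H(6) = 7


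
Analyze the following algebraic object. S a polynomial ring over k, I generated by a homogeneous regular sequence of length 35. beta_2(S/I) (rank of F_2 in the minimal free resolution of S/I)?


Regular sequence => Koszul complex is the minimal free resolution.
Syz_1 minimally generated by Koszul relations f_i*e_j - f_j*e_i (i<j): mu(Syz_1) = beta_2 = C(m,2) = m(m-1)/2
m=35
35*34/2 = 595
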